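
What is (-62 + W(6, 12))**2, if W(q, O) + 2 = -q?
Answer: 4900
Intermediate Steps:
W(q, O) = -2 - q
(-62 + W(6, 12))**2 = (-62 + (-2 - 1*6))**2 = (-62 + (-2 - 6))**2 = (-62 - 8)**2 = (-70)**2 = 4900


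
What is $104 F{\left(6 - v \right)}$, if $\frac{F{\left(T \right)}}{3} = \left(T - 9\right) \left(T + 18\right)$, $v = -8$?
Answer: $49920$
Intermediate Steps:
$F{\left(T \right)} = 3 \left(-9 + T\right) \left(18 + T\right)$ ($F{\left(T \right)} = 3 \left(T - 9\right) \left(T + 18\right) = 3 \left(-9 + T\right) \left(18 + T\right)$)
$104 F{\left(6 - v \right)} = 104 \left(-486 + 3 \left(6 - -8\right)^{2} + 27 \left(6 - -8\right)\right) = 104 \left(-486 + 3 \left(6 + 8\right)^{2} + 27 \left(6 + 8\right)\right) = 104 \left(-486 + 3 \cdot 14^{2} + 27 \cdot 14\right) = 104 \left(-486 + 3 \cdot 196 + 378\right) = 104 \left(-486 + 588 + 378\right) = 104 \cdot 480 = 49920$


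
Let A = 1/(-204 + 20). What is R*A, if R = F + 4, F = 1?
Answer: -5/184 ≈ -0.027174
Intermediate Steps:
A = -1/184 (A = 1/(-184) = -1/184 ≈ -0.0054348)
R = 5 (R = 1 + 4 = 5)
R*A = 5*(-1/184) = -5/184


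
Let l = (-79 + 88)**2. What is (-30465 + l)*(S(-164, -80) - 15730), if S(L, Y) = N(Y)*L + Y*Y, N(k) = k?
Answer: -115155360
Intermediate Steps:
S(L, Y) = Y**2 + L*Y (S(L, Y) = Y*L + Y*Y = L*Y + Y**2 = Y**2 + L*Y)
l = 81 (l = 9**2 = 81)
(-30465 + l)*(S(-164, -80) - 15730) = (-30465 + 81)*(-80*(-164 - 80) - 15730) = -30384*(-80*(-244) - 15730) = -30384*(19520 - 15730) = -30384*3790 = -115155360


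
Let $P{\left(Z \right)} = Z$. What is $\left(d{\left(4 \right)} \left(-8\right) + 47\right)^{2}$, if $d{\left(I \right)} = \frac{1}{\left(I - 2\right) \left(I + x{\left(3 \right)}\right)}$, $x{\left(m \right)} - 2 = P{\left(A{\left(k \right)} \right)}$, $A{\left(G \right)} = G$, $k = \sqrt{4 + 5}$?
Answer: $\frac{175561}{81} \approx 2167.4$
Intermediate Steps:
$k = 3$ ($k = \sqrt{9} = 3$)
$x{\left(m \right)} = 5$ ($x{\left(m \right)} = 2 + 3 = 5$)
$d{\left(I \right)} = \frac{1}{\left(-2 + I\right) \left(5 + I\right)}$ ($d{\left(I \right)} = \frac{1}{\left(I - 2\right) \left(I + 5\right)} = \frac{1}{\left(-2 + I\right) \left(5 + I\right)}$)
$\left(d{\left(4 \right)} \left(-8\right) + 47\right)^{2} = \left(\frac{1}{-10 + 4^{2} + 3 \cdot 4} \left(-8\right) + 47\right)^{2} = \left(\frac{1}{-10 + 16 + 12} \left(-8\right) + 47\right)^{2} = \left(\frac{1}{18} \left(-8\right) + 47\right)^{2} = \left(- \frac{4}{9} + 47\right)^{2} = \left(\frac{419}{9}\right)^{2} = \frac{175561}{81}$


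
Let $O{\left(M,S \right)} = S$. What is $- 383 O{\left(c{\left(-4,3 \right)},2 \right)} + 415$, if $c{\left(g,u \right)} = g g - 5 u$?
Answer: $-351$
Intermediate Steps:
$c{\left(g,u \right)} = g^{2} - 5 u$
$- 383 O{\left(c{\left(-4,3 \right)},2 \right)} + 415 = \left(-383\right) 2 + 415 = -766 + 415 = -351$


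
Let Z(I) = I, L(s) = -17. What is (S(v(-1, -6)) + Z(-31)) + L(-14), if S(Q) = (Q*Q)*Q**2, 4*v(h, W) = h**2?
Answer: -12287/256 ≈ -47.996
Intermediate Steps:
v(h, W) = h**2/4
S(Q) = Q**4 (S(Q) = Q**2*Q**2 = Q**4)
(S(v(-1, -6)) + Z(-31)) + L(-14) = (((1/4)*(-1)**2)**4 - 31) - 17 = (((1/4)*1)**4 - 31) - 17 = ((1/4)**4 - 31) - 17 = (1/256 - 31) - 17 = -7935/256 - 17 = -12287/256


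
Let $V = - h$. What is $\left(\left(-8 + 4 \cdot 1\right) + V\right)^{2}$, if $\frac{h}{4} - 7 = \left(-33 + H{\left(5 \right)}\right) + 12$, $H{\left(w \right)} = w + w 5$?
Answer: $4624$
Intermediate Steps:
$H{\left(w \right)} = 6 w$ ($H{\left(w \right)} = w + 5 w = 6 w$)
$h = 64$ ($h = 28 + 4 \left(\left(-33 + 6 \cdot 5\right) + 12\right) = 28 + 4 \left(\left(-33 + 30\right) + 12\right) = 28 + 4 \left(-3 + 12\right) = 28 + 4 \cdot 9 = 28 + 36 = 64$)
$V = -64$ ($V = \left(-1\right) 64 = -64$)
$\left(\left(-8 + 4 \cdot 1\right) + V\right)^{2} = \left(\left(-8 + 4 \cdot 1\right) - 64\right)^{2} = \left(\left(-8 + 4\right) - 64\right)^{2} = \left(-4 - 64\right)^{2} = \left(-68\right)^{2} = 4624$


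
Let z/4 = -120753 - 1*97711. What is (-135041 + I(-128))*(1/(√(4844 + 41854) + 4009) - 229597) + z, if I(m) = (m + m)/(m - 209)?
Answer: 167438563341585444386/5400554071 + 45508561*√46698/5400554071 ≈ 3.1004e+10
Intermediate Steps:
z = -873856 (z = 4*(-120753 - 1*97711) = 4*(-120753 - 97711) = 4*(-218464) = -873856)
I(m) = 2*m/(-209 + m) (I(m) = (2*m)/(-209 + m) = 2*m/(-209 + m))
(-135041 + I(-128))*(1/(√(4844 + 41854) + 4009) - 229597) + z = (-135041 + 2*(-128)/(-209 - 128))*(1/(√(4844 + 41854) + 4009) - 229597) - 873856 = (-135041 + 2*(-128)/(-337))*(1/(√46698 + 4009) - 229597) - 873856 = (-135041 + 2*(-128)*(-1/337))*(1/(4009 + √46698) - 229597) - 873856 = (-135041 + 256/337)*(-229597 + 1/(4009 + √46698)) - 873856 = -45508561*(-229597 + 1/(4009 + √46698))/337 - 873856 = (10448629079917/337 - 45508561/(337*(4009 + √46698))) - 873856 = 10448334590445/337 - 45508561/(337*(4009 + √46698))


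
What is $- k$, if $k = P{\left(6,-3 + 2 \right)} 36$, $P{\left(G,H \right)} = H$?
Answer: $36$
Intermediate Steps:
$k = -36$ ($k = \left(-3 + 2\right) 36 = \left(-1\right) 36 = -36$)
$- k = \left(-1\right) \left(-36\right) = 36$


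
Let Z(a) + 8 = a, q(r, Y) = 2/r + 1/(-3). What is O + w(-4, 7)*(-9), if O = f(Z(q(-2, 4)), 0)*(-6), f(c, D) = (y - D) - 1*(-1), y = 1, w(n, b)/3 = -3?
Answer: 69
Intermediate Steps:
w(n, b) = -9 (w(n, b) = 3*(-3) = -9)
q(r, Y) = -1/3 + 2/r (q(r, Y) = 2/r + 1*(-1/3) = 2/r - 1/3 = -1/3 + 2/r)
Z(a) = -8 + a
f(c, D) = 2 - D (f(c, D) = (1 - D) - 1*(-1) = (1 - D) + 1 = 2 - D)
O = -12 (O = (2 - 1*0)*(-6) = (2 + 0)*(-6) = 2*(-6) = -12)
O + w(-4, 7)*(-9) = -12 - 9*(-9) = -12 + 81 = 69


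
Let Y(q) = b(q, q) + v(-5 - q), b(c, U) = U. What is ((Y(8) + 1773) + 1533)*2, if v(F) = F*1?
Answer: 6602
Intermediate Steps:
v(F) = F
Y(q) = -5 (Y(q) = q + (-5 - q) = -5)
((Y(8) + 1773) + 1533)*2 = ((-5 + 1773) + 1533)*2 = (1768 + 1533)*2 = 3301*2 = 6602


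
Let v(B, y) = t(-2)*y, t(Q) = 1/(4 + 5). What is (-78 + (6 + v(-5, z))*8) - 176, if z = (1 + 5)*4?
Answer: -554/3 ≈ -184.67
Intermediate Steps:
t(Q) = ⅑ (t(Q) = 1/9 = ⅑)
z = 24 (z = 6*4 = 24)
v(B, y) = y/9
(-78 + (6 + v(-5, z))*8) - 176 = (-78 + (6 + (⅑)*24)*8) - 176 = (-78 + (6 + 8/3)*8) - 176 = (-78 + (26/3)*8) - 176 = (-78 + 208/3) - 176 = -26/3 - 176 = -554/3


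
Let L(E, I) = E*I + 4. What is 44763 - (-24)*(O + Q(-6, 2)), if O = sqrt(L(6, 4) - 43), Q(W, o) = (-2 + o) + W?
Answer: 44619 + 24*I*sqrt(15) ≈ 44619.0 + 92.952*I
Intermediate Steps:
Q(W, o) = -2 + W + o
L(E, I) = 4 + E*I
O = I*sqrt(15) (O = sqrt((4 + 6*4) - 43) = sqrt((4 + 24) - 43) = sqrt(28 - 43) = sqrt(-15) = I*sqrt(15) ≈ 3.873*I)
44763 - (-24)*(O + Q(-6, 2)) = 44763 - (-24)*(I*sqrt(15) + (-2 - 6 + 2)) = 44763 - (-24)*(I*sqrt(15) - 6) = 44763 - (-24)*(-6 + I*sqrt(15)) = 44763 - (144 - 24*I*sqrt(15)) = 44763 + (-144 + 24*I*sqrt(15)) = 44619 + 24*I*sqrt(15)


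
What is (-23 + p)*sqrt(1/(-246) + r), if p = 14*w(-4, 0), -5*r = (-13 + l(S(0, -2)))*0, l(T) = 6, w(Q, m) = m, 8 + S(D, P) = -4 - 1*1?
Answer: -23*I*sqrt(246)/246 ≈ -1.4664*I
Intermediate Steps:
S(D, P) = -13 (S(D, P) = -8 + (-4 - 1*1) = -8 + (-4 - 1) = -8 - 5 = -13)
r = 0 (r = -(-13 + 6)*0/5 = -(-7)*0/5 = -1/5*0 = 0)
p = 0 (p = 14*0 = 0)
(-23 + p)*sqrt(1/(-246) + r) = (-23 + 0)*sqrt(1/(-246) + 0) = -23*sqrt(-1/246 + 0) = -23*I*sqrt(246)/246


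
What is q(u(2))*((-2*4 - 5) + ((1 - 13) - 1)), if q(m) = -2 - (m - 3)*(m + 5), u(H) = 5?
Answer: 572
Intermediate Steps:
q(m) = -2 - (-3 + m)*(5 + m)
q(u(2))*((-2*4 - 5) + ((1 - 13) - 1)) = (13 - 1*5² - 2*5)*((-2*4 - 5) + ((1 - 13) - 1)) = (13 - 1*25 - 10)*((-8 - 5) + (-12 - 1)) = (13 - 25 - 10)*(-13 - 13) = -22*(-26) = 572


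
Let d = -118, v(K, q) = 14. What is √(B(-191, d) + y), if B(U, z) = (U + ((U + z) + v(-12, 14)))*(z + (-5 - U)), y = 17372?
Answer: 2*I*√3919 ≈ 125.2*I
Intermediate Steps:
B(U, z) = (-5 + z - U)*(14 + z + 2*U) (B(U, z) = (U + ((U + z) + 14))*(z + (-5 - U)) = (U + (14 + U + z))*(-5 + z - U) = (14 + z + 2*U)*(-5 + z - U) = (-5 + z - U)*(14 + z + 2*U))
√(B(-191, d) + y) = √((-70 + (-118)² - 24*(-191) - 2*(-191)² + 9*(-118) - 191*(-118)) + 17372) = √((-70 + 13924 + 4584 - 2*36481 - 1062 + 22538) + 17372) = √((-70 + 13924 + 4584 - 72962 - 1062 + 22538) + 17372) = √(-33048 + 17372) = √(-15676) = 2*I*√3919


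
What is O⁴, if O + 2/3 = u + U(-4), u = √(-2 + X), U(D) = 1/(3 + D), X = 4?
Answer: 3649/81 - 860*√2/27 ≈ 0.0040618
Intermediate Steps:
u = √2 (u = √(-2 + 4) = √2 ≈ 1.4142)
O = -5/3 + √2 (O = -⅔ + (√2 + 1/(3 - 4)) = -⅔ + (√2 + 1/(-1)) = -⅔ + (√2 - 1) = -⅔ + (-1 + √2) = -5/3 + √2 ≈ -0.25245)
O⁴ = (-5/3 + √2)⁴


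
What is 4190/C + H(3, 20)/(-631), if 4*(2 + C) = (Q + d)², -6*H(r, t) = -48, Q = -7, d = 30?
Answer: 10571392/328751 ≈ 32.156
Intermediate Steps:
H(r, t) = 8 (H(r, t) = -⅙*(-48) = 8)
C = 521/4 (C = -2 + (-7 + 30)²/4 = -2 + (¼)*23² = -2 + (¼)*529 = -2 + 529/4 = 521/4 ≈ 130.25)
4190/C + H(3, 20)/(-631) = 4190/(521/4) + 8/(-631) = 4190*(4/521) + 8*(-1/631) = 16760/521 - 8/631 = 10571392/328751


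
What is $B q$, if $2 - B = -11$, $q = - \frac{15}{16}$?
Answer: $- \frac{195}{16} \approx -12.188$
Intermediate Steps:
$q = - \frac{15}{16}$ ($q = \left(-15\right) \frac{1}{16} = - \frac{15}{16} \approx -0.9375$)
$B = 13$ ($B = 2 - -11 = 2 + 11 = 13$)
$B q = 13 \left(- \frac{15}{16}\right) = - \frac{195}{16}$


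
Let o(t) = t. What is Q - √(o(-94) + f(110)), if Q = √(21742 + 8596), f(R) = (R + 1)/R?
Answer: √30338 - I*√1125190/110 ≈ 174.18 - 9.6432*I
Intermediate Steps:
f(R) = (1 + R)/R
Q = √30338 ≈ 174.18
Q - √(o(-94) + f(110)) = √30338 - √(-94 + (1 + 110)/110) = √30338 - √(-94 + (1/110)*111) = √30338 - √(-94 + 111/110) = √30338 - √(-10229/110) = √30338 - I*√1125190/110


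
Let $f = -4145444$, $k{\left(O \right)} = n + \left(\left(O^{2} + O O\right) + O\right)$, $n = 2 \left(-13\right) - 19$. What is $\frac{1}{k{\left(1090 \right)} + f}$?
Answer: $- \frac{1}{1768199} \approx -5.6555 \cdot 10^{-7}$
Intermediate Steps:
$n = -45$ ($n = -26 - 19 = -45$)
$k{\left(O \right)} = -45 + O + 2 O^{2}$ ($k{\left(O \right)} = -45 + \left(\left(O^{2} + O O\right) + O\right) = -45 + \left(\left(O^{2} + O^{2}\right) + O\right) = -45 + \left(2 O^{2} + O\right) = -45 + \left(O + 2 O^{2}\right) = -45 + O + 2 O^{2}$)
$\frac{1}{k{\left(1090 \right)} + f} = \frac{1}{\left(-45 + 1090 + 2 \cdot 1090^{2}\right) - 4145444} = \frac{1}{\left(-45 + 1090 + 2 \cdot 1188100\right) - 4145444} = \frac{1}{\left(-45 + 1090 + 2376200\right) - 4145444} = \frac{1}{2377245 - 4145444} = \frac{1}{-1768199} = - \frac{1}{1768199}$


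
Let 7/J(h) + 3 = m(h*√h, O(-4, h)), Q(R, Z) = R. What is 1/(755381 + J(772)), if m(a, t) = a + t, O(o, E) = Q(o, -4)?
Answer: 86887623798067/65633260152216901932 - 1351*√193/32816630076108450966 ≈ 1.3238e-6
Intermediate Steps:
O(o, E) = o
J(h) = 7/(-7 + h^(3/2)) (J(h) = 7/(-3 + (h*√h - 4)) = 7/(-3 + (h^(3/2) - 4)) = 7/(-3 + (-4 + h^(3/2))) = 7/(-7 + h^(3/2)))
1/(755381 + J(772)) = 1/(755381 + 7/(-7 + 772^(3/2))) = 1/(755381 + 7/(-7 + 1544*√193))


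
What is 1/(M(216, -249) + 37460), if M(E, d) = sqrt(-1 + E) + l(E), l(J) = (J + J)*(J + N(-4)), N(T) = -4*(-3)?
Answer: 135956/18484033721 - sqrt(215)/18484033721 ≈ 7.3545e-6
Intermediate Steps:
N(T) = 12
l(J) = 2*J*(12 + J) (l(J) = (J + J)*(J + 12) = (2*J)*(12 + J) = 2*J*(12 + J))
M(E, d) = sqrt(-1 + E) + 2*E*(12 + E)
1/(M(216, -249) + 37460) = 1/((sqrt(-1 + 216) + 2*216*(12 + 216)) + 37460) = 1/((sqrt(215) + 2*216*228) + 37460) = 1/((sqrt(215) + 98496) + 37460) = 1/((98496 + sqrt(215)) + 37460) = 1/(135956 + sqrt(215))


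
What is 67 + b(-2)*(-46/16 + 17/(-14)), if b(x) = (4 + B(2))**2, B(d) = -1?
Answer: 1691/56 ≈ 30.196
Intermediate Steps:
b(x) = 9 (b(x) = (4 - 1)**2 = 3**2 = 9)
67 + b(-2)*(-46/16 + 17/(-14)) = 67 + 9*(-46/16 + 17/(-14)) = 67 + 9*(-46*1/16 + 17*(-1/14)) = 67 + 9*(-23/8 - 17/14) = 67 + 9*(-229/56) = 67 - 2061/56 = 1691/56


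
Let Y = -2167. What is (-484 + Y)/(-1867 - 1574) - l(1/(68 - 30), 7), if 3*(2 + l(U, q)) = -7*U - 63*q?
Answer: 19591709/130758 ≈ 149.83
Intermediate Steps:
l(U, q) = -2 - 21*q - 7*U/3 (l(U, q) = -2 + (-7*U - 63*q)/3 = -2 + (-63*q - 7*U)/3 = -2 + (-21*q - 7*U/3) = -2 - 21*q - 7*U/3)
(-484 + Y)/(-1867 - 1574) - l(1/(68 - 30), 7) = (-484 - 2167)/(-1867 - 1574) - (-2 - 21*7 - 7/(3*(68 - 30))) = -2651/(-3441) - (-2 - 147 - 7/3/38) = -2651*(-1/3441) - (-2 - 147 - 7/3*1/38) = 2651/3441 - (-2 - 147 - 7/114) = 2651/3441 - 1*(-16993/114) = 2651/3441 + 16993/114 = 19591709/130758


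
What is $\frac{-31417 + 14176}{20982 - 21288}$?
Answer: $\frac{5747}{102} \approx 56.343$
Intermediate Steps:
$\frac{-31417 + 14176}{20982 - 21288} = - \frac{17241}{-306} = \left(-17241\right) \left(- \frac{1}{306}\right) = \frac{5747}{102}$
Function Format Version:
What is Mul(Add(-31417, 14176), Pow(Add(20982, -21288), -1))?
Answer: Rational(5747, 102) ≈ 56.343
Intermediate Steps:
Mul(Add(-31417, 14176), Pow(Add(20982, -21288), -1)) = Mul(-17241, Pow(-306, -1)) = Mul(-17241, Rational(-1, 306)) = Rational(5747, 102)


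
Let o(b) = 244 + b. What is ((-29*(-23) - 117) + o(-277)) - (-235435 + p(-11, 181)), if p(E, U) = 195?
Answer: 235757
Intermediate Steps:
((-29*(-23) - 117) + o(-277)) - (-235435 + p(-11, 181)) = ((-29*(-23) - 117) + (244 - 277)) - (-235435 + 195) = ((667 - 117) - 33) - 1*(-235240) = (550 - 33) + 235240 = 517 + 235240 = 235757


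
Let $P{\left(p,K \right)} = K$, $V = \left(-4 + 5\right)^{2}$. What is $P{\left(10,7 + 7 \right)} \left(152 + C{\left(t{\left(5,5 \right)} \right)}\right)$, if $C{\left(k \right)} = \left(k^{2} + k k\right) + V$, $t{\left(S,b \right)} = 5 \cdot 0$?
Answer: $2142$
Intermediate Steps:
$t{\left(S,b \right)} = 0$
$V = 1$ ($V = 1^{2} = 1$)
$C{\left(k \right)} = 1 + 2 k^{2}$ ($C{\left(k \right)} = \left(k^{2} + k k\right) + 1 = \left(k^{2} + k^{2}\right) + 1 = 2 k^{2} + 1 = 1 + 2 k^{2}$)
$P{\left(10,7 + 7 \right)} \left(152 + C{\left(t{\left(5,5 \right)} \right)}\right) = \left(7 + 7\right) \left(152 + \left(1 + 2 \cdot 0^{2}\right)\right) = 14 \left(152 + \left(1 + 2 \cdot 0\right)\right) = 14 \left(152 + \left(1 + 0\right)\right) = 14 \left(152 + 1\right) = 14 \cdot 153 = 2142$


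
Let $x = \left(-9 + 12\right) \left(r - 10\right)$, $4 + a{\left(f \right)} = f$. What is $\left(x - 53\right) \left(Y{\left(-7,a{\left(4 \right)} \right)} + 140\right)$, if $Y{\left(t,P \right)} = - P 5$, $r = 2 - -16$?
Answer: $-4060$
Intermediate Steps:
$a{\left(f \right)} = -4 + f$
$r = 18$ ($r = 2 + 16 = 18$)
$Y{\left(t,P \right)} = - 5 P$
$x = 24$ ($x = \left(-9 + 12\right) \left(18 - 10\right) = 3 \cdot 8 = 24$)
$\left(x - 53\right) \left(Y{\left(-7,a{\left(4 \right)} \right)} + 140\right) = \left(24 - 53\right) \left(- 5 \left(-4 + 4\right) + 140\right) = \left(24 - 53\right) \left(\left(-5\right) 0 + 140\right) = - 29 \left(0 + 140\right) = \left(-29\right) 140 = -4060$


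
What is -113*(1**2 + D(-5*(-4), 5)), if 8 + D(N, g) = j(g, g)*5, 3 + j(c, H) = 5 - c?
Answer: 2486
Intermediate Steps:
j(c, H) = 2 - c (j(c, H) = -3 + (5 - c) = 2 - c)
D(N, g) = 2 - 5*g (D(N, g) = -8 + (2 - g)*5 = -8 + (10 - 5*g) = 2 - 5*g)
-113*(1**2 + D(-5*(-4), 5)) = -113*(1**2 + (2 - 5*5)) = -113*(1 + (2 - 25)) = -113*(1 - 23) = -113*(-22) = 2486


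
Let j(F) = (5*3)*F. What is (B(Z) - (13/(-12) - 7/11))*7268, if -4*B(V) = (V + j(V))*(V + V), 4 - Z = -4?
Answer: -122387669/33 ≈ -3.7087e+6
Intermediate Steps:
Z = 8 (Z = 4 - 1*(-4) = 4 + 4 = 8)
j(F) = 15*F
B(V) = -8*V² (B(V) = -(V + 15*V)*(V + V)/4 = -16*V*2*V/4 = -8*V²)
(B(Z) - (13/(-12) - 7/11))*7268 = (-8*8² - (13/(-12) - 7/11))*7268 = (-8*64 - (13*(-1/12) - 7*1/11))*7268 = (-512 - (-13/12 - 7/11))*7268 = (-512 - 1*(-227/132))*7268 = (-512 + 227/132)*7268 = -67357/132*7268 = -122387669/33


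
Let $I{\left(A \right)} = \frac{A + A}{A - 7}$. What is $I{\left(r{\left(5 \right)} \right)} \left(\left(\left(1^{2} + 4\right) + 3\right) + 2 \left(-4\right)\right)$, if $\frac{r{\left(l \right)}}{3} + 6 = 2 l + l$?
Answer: $0$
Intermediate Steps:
$r{\left(l \right)} = -18 + 9 l$ ($r{\left(l \right)} = -18 + 3 \left(2 l + l\right) = -18 + 3 \cdot 3 l = -18 + 9 l$)
$I{\left(A \right)} = \frac{2 A}{-7 + A}$
$I{\left(r{\left(5 \right)} \right)} \left(\left(\left(1^{2} + 4\right) + 3\right) + 2 \left(-4\right)\right) = \frac{2 \left(-18 + 9 \cdot 5\right)}{-7 + \left(-18 + 9 \cdot 5\right)} \left(\left(\left(1^{2} + 4\right) + 3\right) + 2 \left(-4\right)\right) = \frac{2 \left(-18 + 45\right)}{-7 + \left(-18 + 45\right)} \left(\left(\left(1 + 4\right) + 3\right) - 8\right) = 2 \cdot 27 \frac{1}{-7 + 27} \left(\left(5 + 3\right) - 8\right) = 2 \cdot 27 \cdot \frac{1}{20} \left(8 - 8\right) = 2 \cdot 27 \cdot \frac{1}{20} \cdot 0 = \frac{27}{10} \cdot 0 = 0$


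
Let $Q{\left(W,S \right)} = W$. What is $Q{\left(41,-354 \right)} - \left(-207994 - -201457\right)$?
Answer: $6578$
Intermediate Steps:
$Q{\left(41,-354 \right)} - \left(-207994 - -201457\right) = 41 - \left(-207994 - -201457\right) = 41 - \left(-207994 + 201457\right) = 41 - -6537 = 41 + 6537 = 6578$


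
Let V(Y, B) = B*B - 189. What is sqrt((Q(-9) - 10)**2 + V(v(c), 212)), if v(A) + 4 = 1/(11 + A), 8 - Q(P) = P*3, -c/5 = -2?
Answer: 2*sqrt(11345) ≈ 213.03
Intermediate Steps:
c = 10 (c = -5*(-2) = 10)
Q(P) = 8 - 3*P (Q(P) = 8 - P*3 = 8 - 3*P)
v(A) = -4 + 1/(11 + A)
V(Y, B) = -189 + B**2 (V(Y, B) = B**2 - 189 = -189 + B**2)
sqrt((Q(-9) - 10)**2 + V(v(c), 212)) = sqrt(((8 - 3*(-9)) - 10)**2 + (-189 + 212**2)) = sqrt(((8 + 27) - 10)**2 + (-189 + 44944)) = sqrt((35 - 10)**2 + 44755) = sqrt(25**2 + 44755) = sqrt(625 + 44755) = sqrt(45380) = 2*sqrt(11345)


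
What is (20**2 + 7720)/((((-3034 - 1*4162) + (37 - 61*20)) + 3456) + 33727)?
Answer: 2030/7201 ≈ 0.28191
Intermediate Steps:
(20**2 + 7720)/((((-3034 - 1*4162) + (37 - 61*20)) + 3456) + 33727) = (400 + 7720)/((((-3034 - 4162) + (37 - 1220)) + 3456) + 33727) = 8120/(((-7196 - 1183) + 3456) + 33727) = 8120/((-8379 + 3456) + 33727) = 8120/(-4923 + 33727) = 8120/28804 = 8120*(1/28804) = 2030/7201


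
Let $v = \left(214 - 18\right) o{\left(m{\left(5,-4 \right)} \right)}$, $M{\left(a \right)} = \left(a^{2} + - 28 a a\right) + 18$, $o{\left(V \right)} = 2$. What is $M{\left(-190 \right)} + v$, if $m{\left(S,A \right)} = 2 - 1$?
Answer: $-974290$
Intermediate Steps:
$m{\left(S,A \right)} = 1$
$M{\left(a \right)} = 18 - 27 a^{2}$ ($M{\left(a \right)} = \left(a^{2} - 28 a^{2}\right) + 18 = - 27 a^{2} + 18 = 18 - 27 a^{2}$)
$v = 392$ ($v = \left(214 - 18\right) 2 = 196 \cdot 2 = 392$)
$M{\left(-190 \right)} + v = \left(18 - 27 \left(-190\right)^{2}\right) + 392 = \left(18 - 974700\right) + 392 = -974682 + 392 = -974290$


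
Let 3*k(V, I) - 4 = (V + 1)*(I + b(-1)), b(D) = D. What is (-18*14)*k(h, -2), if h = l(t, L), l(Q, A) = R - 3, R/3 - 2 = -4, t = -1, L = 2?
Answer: -2352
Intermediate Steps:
R = -6 (R = 6 + 3*(-4) = 6 - 12 = -6)
l(Q, A) = -9 (l(Q, A) = -6 - 3 = -9)
h = -9
k(V, I) = 4/3 + (1 + V)*(-1 + I)/3 (k(V, I) = 4/3 + ((V + 1)*(I - 1))/3 = 4/3 + ((1 + V)*(-1 + I))/3 = 4/3 + (1 + V)*(-1 + I)/3)
(-18*14)*k(h, -2) = (-18*14)*(1 - ⅓*(-9) + (⅓)*(-2) + (⅓)*(-2)*(-9)) = -252*(1 + 3 - ⅔ + 6) = -252*28/3 = -2352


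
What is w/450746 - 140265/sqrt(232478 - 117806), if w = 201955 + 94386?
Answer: 296341/450746 - 46755*sqrt(7167)/9556 ≈ -413.55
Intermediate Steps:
w = 296341
w/450746 - 140265/sqrt(232478 - 117806) = 296341/450746 - 140265/sqrt(232478 - 117806) = 296341*(1/450746) - 140265*sqrt(7167)/28668 = 296341/450746 - 140265*sqrt(7167)/28668 = 296341/450746 - 46755*sqrt(7167)/9556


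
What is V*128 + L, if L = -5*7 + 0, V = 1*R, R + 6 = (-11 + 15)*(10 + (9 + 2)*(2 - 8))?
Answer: -29475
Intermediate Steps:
R = -230 (R = -6 + (-11 + 15)*(10 + (9 + 2)*(2 - 8)) = -6 + 4*(10 + 11*(-6)) = -6 + 4*(10 - 66) = -6 + 4*(-56) = -6 - 224 = -230)
V = -230 (V = 1*(-230) = -230)
L = -35 (L = -35 + 0 = -35)
V*128 + L = -230*128 - 35 = -29440 - 35 = -29475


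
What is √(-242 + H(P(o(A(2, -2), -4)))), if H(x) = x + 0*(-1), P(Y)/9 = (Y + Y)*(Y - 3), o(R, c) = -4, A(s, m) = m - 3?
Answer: √262 ≈ 16.186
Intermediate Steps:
A(s, m) = -3 + m
P(Y) = 18*Y*(-3 + Y) (P(Y) = 9*((Y + Y)*(Y - 3)) = 9*((2*Y)*(-3 + Y)) = 9*(2*Y*(-3 + Y)) = 18*Y*(-3 + Y))
H(x) = x (H(x) = x + 0 = x)
√(-242 + H(P(o(A(2, -2), -4)))) = √(-242 + 18*(-4)*(-3 - 4)) = √(-242 + 18*(-4)*(-7)) = √(-242 + 504) = √262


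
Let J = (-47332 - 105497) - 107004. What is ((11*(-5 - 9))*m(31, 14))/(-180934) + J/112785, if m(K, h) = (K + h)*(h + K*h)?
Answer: 50524033063/3401106865 ≈ 14.855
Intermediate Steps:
J = -259833 (J = -152829 - 107004 = -259833)
((11*(-5 - 9))*m(31, 14))/(-180934) + J/112785 = ((11*(-5 - 9))*(14*(31 + 14 + 31² + 31*14)))/(-180934) - 259833/112785 = ((11*(-14))*(14*(31 + 14 + 961 + 434)))*(-1/180934) - 259833*1/112785 = -2156*1440*(-1/180934) - 86611/37595 = -154*20160*(-1/180934) - 86611/37595 = -3104640*(-1/180934) - 86611/37595 = 1552320/90467 - 86611/37595 = 50524033063/3401106865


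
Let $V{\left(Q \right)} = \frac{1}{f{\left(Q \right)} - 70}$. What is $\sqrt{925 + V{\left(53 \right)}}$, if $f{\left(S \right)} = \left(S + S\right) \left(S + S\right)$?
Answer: $\frac{\sqrt{115328600466}}{11166} \approx 30.414$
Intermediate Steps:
$f{\left(S \right)} = 4 S^{2}$ ($f{\left(S \right)} = 2 S 2 S = 4 S^{2}$)
$V{\left(Q \right)} = \frac{1}{-70 + 4 Q^{2}}$ ($V{\left(Q \right)} = \frac{1}{4 Q^{2} - 70} = \frac{1}{-70 + 4 Q^{2}}$)
$\sqrt{925 + V{\left(53 \right)}} = \sqrt{925 + \frac{1}{2 \left(-35 + 2 \cdot 53^{2}\right)}} = \sqrt{925 + \frac{1}{2 \left(-35 + 2 \cdot 2809\right)}} = \sqrt{925 + \frac{1}{2 \left(-35 + 5618\right)}} = \sqrt{925 + \frac{1}{2 \cdot 5583}} = \sqrt{925 + \frac{1}{2} \cdot \frac{1}{5583}} = \sqrt{925 + \frac{1}{11166}} = \sqrt{\frac{10328551}{11166}} = \frac{\sqrt{115328600466}}{11166}$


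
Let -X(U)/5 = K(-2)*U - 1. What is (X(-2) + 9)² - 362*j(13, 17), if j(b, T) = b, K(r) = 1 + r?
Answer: -4690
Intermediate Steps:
X(U) = 5 + 5*U (X(U) = -5*((1 - 2)*U - 1) = -5*(-U - 1) = -5*(-1 - U) = 5 + 5*U)
(X(-2) + 9)² - 362*j(13, 17) = ((5 + 5*(-2)) + 9)² - 362*13 = ((5 - 10) + 9)² - 4706 = (-5 + 9)² - 4706 = 4² - 4706 = 16 - 4706 = -4690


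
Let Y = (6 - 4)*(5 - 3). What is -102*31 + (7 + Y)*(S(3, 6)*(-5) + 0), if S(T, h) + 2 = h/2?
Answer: -3217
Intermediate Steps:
S(T, h) = -2 + h/2
Y = 4 (Y = 2*2 = 4)
-102*31 + (7 + Y)*(S(3, 6)*(-5) + 0) = -102*31 + (7 + 4)*((-2 + (1/2)*6)*(-5) + 0) = -3162 + 11*((-2 + 3)*(-5) + 0) = -3162 + 11*(1*(-5) + 0) = -3162 + 11*(-5 + 0) = -3162 + 11*(-5) = -3162 - 55 = -3217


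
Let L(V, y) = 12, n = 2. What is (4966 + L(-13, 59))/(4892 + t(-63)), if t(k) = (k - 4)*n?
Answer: 2489/2379 ≈ 1.0462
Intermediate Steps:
t(k) = -8 + 2*k (t(k) = (k - 4)*2 = (-4 + k)*2 = -8 + 2*k)
(4966 + L(-13, 59))/(4892 + t(-63)) = (4966 + 12)/(4892 + (-8 + 2*(-63))) = 4978/(4892 + (-8 - 126)) = 4978/(4892 - 134) = 4978/4758 = 4978*(1/4758) = 2489/2379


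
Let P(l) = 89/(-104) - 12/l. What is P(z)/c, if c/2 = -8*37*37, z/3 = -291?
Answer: 25483/662902656 ≈ 3.8442e-5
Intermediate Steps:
z = -873 (z = 3*(-291) = -873)
P(l) = -89/104 - 12/l (P(l) = 89*(-1/104) - 12/l = -89/104 - 12/l)
c = -21904 (c = 2*(-8*37*37) = 2*(-296*37) = 2*(-10952) = -21904)
P(z)/c = (-89/104 - 12/(-873))/(-21904) = (-89/104 - 12*(-1/873))*(-1/21904) = (-89/104 + 4/291)*(-1/21904) = -25483/30264*(-1/21904) = 25483/662902656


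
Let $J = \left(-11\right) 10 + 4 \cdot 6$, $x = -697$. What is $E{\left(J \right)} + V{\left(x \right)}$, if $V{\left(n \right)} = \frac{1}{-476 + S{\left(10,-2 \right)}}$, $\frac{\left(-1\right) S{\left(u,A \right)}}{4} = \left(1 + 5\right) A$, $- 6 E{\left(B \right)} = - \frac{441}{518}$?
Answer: $\frac{1105}{7918} \approx 0.13956$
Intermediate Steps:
$J = -86$ ($J = -110 + 24 = -86$)
$E{\left(B \right)} = \frac{21}{148}$ ($E{\left(B \right)} = - \frac{\left(-441\right) \frac{1}{518}}{6} = \left(- \frac{1}{6}\right) \left(- \frac{63}{74}\right) = \frac{21}{148}$)
$S{\left(u,A \right)} = - 24 A$ ($S{\left(u,A \right)} = - 4 \left(1 + 5\right) A = - 4 \cdot 6 A = - 24 A$)
$V{\left(n \right)} = - \frac{1}{428}$ ($V{\left(n \right)} = \frac{1}{-476 - -48} = \frac{1}{-476 + 48} = \frac{1}{-428} = - \frac{1}{428}$)
$E{\left(J \right)} + V{\left(x \right)} = \frac{21}{148} - \frac{1}{428} = \frac{1105}{7918}$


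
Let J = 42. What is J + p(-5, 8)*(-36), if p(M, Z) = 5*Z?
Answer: -1398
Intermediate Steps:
J + p(-5, 8)*(-36) = 42 + (5*8)*(-36) = 42 + 40*(-36) = 42 - 1440 = -1398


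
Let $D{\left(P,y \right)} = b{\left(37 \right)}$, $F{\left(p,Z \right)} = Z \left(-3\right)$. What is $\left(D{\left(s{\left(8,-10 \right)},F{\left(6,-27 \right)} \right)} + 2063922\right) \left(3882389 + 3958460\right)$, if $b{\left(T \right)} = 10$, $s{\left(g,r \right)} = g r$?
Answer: $16182979158268$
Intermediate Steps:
$F{\left(p,Z \right)} = - 3 Z$
$D{\left(P,y \right)} = 10$
$\left(D{\left(s{\left(8,-10 \right)},F{\left(6,-27 \right)} \right)} + 2063922\right) \left(3882389 + 3958460\right) = \left(10 + 2063922\right) \left(3882389 + 3958460\right) = 2063932 \cdot 7840849 = 16182979158268$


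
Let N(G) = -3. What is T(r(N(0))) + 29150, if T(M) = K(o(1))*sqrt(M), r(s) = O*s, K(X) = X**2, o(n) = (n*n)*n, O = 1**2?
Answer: 29150 + I*sqrt(3) ≈ 29150.0 + 1.732*I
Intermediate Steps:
O = 1
o(n) = n**3 (o(n) = n**2*n = n**3)
r(s) = s (r(s) = 1*s = s)
T(M) = sqrt(M) (T(M) = (1**3)**2*sqrt(M) = 1**2*sqrt(M) = 1*sqrt(M) = sqrt(M))
T(r(N(0))) + 29150 = sqrt(-3) + 29150 = I*sqrt(3) + 29150 = 29150 + I*sqrt(3)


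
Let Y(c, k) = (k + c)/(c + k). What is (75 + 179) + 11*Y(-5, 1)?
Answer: 265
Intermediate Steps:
Y(c, k) = 1 (Y(c, k) = (c + k)/(c + k) = 1)
(75 + 179) + 11*Y(-5, 1) = (75 + 179) + 11*1 = 254 + 11 = 265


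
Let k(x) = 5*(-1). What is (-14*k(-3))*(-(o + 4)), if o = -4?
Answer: 0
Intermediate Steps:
k(x) = -5
(-14*k(-3))*(-(o + 4)) = (-14*(-5))*(-(-4 + 4)) = 70*(-1*0) = 70*0 = 0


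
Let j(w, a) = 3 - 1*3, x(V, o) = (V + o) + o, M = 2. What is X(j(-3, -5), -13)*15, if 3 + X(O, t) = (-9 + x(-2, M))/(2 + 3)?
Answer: -66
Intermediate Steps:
x(V, o) = V + 2*o
j(w, a) = 0 (j(w, a) = 3 - 3 = 0)
X(O, t) = -22/5 (X(O, t) = -3 + (-9 + (-2 + 2*2))/(2 + 3) = -3 + (-9 + (-2 + 4))/5 = -3 + (-9 + 2)*(⅕) = -3 - 7*⅕ = -3 - 7/5 = -22/5)
X(j(-3, -5), -13)*15 = -22/5*15 = -66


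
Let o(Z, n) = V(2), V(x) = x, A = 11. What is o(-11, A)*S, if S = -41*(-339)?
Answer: 27798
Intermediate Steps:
o(Z, n) = 2
S = 13899
o(-11, A)*S = 2*13899 = 27798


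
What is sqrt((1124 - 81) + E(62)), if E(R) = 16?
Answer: sqrt(1059) ≈ 32.542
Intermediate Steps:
sqrt((1124 - 81) + E(62)) = sqrt((1124 - 81) + 16) = sqrt(1043 + 16) = sqrt(1059)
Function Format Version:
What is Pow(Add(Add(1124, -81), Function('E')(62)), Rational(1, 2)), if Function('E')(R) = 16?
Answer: Pow(1059, Rational(1, 2)) ≈ 32.542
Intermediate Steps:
Pow(Add(Add(1124, -81), Function('E')(62)), Rational(1, 2)) = Pow(Add(Add(1124, -81), 16), Rational(1, 2)) = Pow(Add(1043, 16), Rational(1, 2)) = Pow(1059, Rational(1, 2))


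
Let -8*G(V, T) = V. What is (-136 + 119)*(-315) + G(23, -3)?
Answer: 42817/8 ≈ 5352.1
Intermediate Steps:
G(V, T) = -V/8
(-136 + 119)*(-315) + G(23, -3) = (-136 + 119)*(-315) - ⅛*23 = -17*(-315) - 23/8 = 5355 - 23/8 = 42817/8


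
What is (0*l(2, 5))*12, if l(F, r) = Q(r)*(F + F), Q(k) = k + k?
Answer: 0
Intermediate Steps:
Q(k) = 2*k
l(F, r) = 4*F*r (l(F, r) = (2*r)*(F + F) = (2*r)*(2*F) = 4*F*r)
(0*l(2, 5))*12 = (0*(4*2*5))*12 = (0*40)*12 = 0*12 = 0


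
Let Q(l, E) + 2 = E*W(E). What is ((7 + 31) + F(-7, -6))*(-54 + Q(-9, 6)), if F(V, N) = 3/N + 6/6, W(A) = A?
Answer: -770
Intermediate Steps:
F(V, N) = 1 + 3/N (F(V, N) = 3/N + 6*(⅙) = 3/N + 1 = 1 + 3/N)
Q(l, E) = -2 + E² (Q(l, E) = -2 + E*E = -2 + E²)
((7 + 31) + F(-7, -6))*(-54 + Q(-9, 6)) = ((7 + 31) + (3 - 6)/(-6))*(-54 + (-2 + 6²)) = (38 - ⅙*(-3))*(-54 + (-2 + 36)) = (38 + ½)*(-54 + 34) = (77/2)*(-20) = -770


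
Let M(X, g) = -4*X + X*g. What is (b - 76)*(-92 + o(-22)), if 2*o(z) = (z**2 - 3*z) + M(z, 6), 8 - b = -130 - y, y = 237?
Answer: 48139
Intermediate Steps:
b = 375 (b = 8 - (-130 - 1*237) = 8 - (-130 - 237) = 8 - 1*(-367) = 8 + 367 = 375)
o(z) = z**2/2 - z/2 (o(z) = ((z**2 - 3*z) + z*(-4 + 6))/2 = ((z**2 - 3*z) + z*2)/2 = ((z**2 - 3*z) + 2*z)/2 = (z**2 - z)/2 = z**2/2 - z/2)
(b - 76)*(-92 + o(-22)) = (375 - 76)*(-92 + (1/2)*(-22)*(-1 - 22)) = 299*(-92 + (1/2)*(-22)*(-23)) = 299*(-92 + 253) = 299*161 = 48139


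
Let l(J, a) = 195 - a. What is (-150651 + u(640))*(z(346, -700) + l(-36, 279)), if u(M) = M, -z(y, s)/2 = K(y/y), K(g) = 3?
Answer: 13500990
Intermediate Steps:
z(y, s) = -6 (z(y, s) = -2*3 = -6)
(-150651 + u(640))*(z(346, -700) + l(-36, 279)) = (-150651 + 640)*(-6 + (195 - 1*279)) = -150011*(-6 + (195 - 279)) = -150011*(-6 - 84) = -150011*(-90) = 13500990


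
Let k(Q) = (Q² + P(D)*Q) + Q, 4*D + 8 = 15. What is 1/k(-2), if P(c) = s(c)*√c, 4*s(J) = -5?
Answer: -32/111 + 20*√7/111 ≈ 0.18842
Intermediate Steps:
D = 7/4 (D = -2 + (¼)*15 = -2 + 15/4 = 7/4 ≈ 1.7500)
s(J) = -5/4 (s(J) = (¼)*(-5) = -5/4)
P(c) = -5*√c/4
k(Q) = Q + Q² - 5*Q*√7/8 (k(Q) = (Q² + (-5*√7/8)*Q) + Q = (Q² - 5*Q*√7/8) + Q = Q + Q² - 5*Q*√7/8)
1/k(-2) = 1/((⅛)*(-2)*(8 - 5*√7 + 8*(-2))) = 1/((⅛)*(-2)*(8 - 5*√7 - 16)) = 1/((⅛)*(-2)*(-8 - 5*√7)) = 1/(2 + 5*√7/4)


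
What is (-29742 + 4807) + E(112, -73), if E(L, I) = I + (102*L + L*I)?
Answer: -21760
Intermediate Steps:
E(L, I) = I + 102*L + I*L (E(L, I) = I + (102*L + I*L) = I + 102*L + I*L)
(-29742 + 4807) + E(112, -73) = (-29742 + 4807) + (-73 + 102*112 - 73*112) = -24935 + (-73 + 11424 - 8176) = -24935 + 3175 = -21760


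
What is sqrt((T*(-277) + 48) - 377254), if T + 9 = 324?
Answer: I*sqrt(464461) ≈ 681.51*I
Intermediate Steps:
T = 315 (T = -9 + 324 = 315)
sqrt((T*(-277) + 48) - 377254) = sqrt((315*(-277) + 48) - 377254) = sqrt((-87255 + 48) - 377254) = sqrt(-87207 - 377254) = sqrt(-464461) = I*sqrt(464461)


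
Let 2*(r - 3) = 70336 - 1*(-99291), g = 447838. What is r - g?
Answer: -726043/2 ≈ -3.6302e+5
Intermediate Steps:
r = 169633/2 (r = 3 + (70336 - 1*(-99291))/2 = 3 + (70336 + 99291)/2 = 3 + (½)*169627 = 3 + 169627/2 = 169633/2 ≈ 84817.)
r - g = 169633/2 - 1*447838 = 169633/2 - 447838 = -726043/2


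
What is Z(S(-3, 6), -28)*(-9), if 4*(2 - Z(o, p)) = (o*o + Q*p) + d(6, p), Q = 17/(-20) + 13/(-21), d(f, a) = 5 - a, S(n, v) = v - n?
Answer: 6621/20 ≈ 331.05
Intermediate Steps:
Q = -617/420 (Q = 17*(-1/20) + 13*(-1/21) = -17/20 - 13/21 = -617/420 ≈ -1.4690)
Z(o, p) = ¾ - o²/4 + 1037*p/1680 (Z(o, p) = 2 - ((o*o - 617*p/420) + (5 - p))/4 = 2 - ((o² - 617*p/420) + (5 - p))/4 = 2 - (5 + o² - 1037*p/420)/4 = 2 + (-5/4 - o²/4 + 1037*p/1680) = ¾ - o²/4 + 1037*p/1680)
Z(S(-3, 6), -28)*(-9) = (¾ - (6 - 1*(-3))²/4 + (1037/1680)*(-28))*(-9) = (¾ - (6 + 3)²/4 - 1037/60)*(-9) = (¾ - ¼*9² - 1037/60)*(-9) = (¾ - ¼*81 - 1037/60)*(-9) = (¾ - 81/4 - 1037/60)*(-9) = -2207/60*(-9) = 6621/20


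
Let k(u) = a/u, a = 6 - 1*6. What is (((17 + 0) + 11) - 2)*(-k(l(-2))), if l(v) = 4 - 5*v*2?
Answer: 0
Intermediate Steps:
a = 0 (a = 6 - 6 = 0)
l(v) = 4 - 10*v
k(u) = 0 (k(u) = 0/u = 0)
(((17 + 0) + 11) - 2)*(-k(l(-2))) = (((17 + 0) + 11) - 2)*(-1*0) = ((17 + 11) - 2)*0 = (28 - 2)*0 = 26*0 = 0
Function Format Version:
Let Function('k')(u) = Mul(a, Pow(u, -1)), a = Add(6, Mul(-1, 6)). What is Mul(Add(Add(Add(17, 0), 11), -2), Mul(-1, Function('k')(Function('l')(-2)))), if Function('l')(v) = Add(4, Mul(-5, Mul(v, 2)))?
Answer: 0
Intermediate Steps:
a = 0 (a = Add(6, -6) = 0)
Function('l')(v) = Add(4, Mul(-10, v)) (Function('l')(v) = Add(4, Mul(-5, Mul(2, v))) = Add(4, Mul(-10, v)))
Function('k')(u) = 0 (Function('k')(u) = Mul(0, Pow(u, -1)) = 0)
Mul(Add(Add(Add(17, 0), 11), -2), Mul(-1, Function('k')(Function('l')(-2)))) = Mul(Add(Add(Add(17, 0), 11), -2), Mul(-1, 0)) = Mul(Add(Add(17, 11), -2), 0) = Mul(Add(28, -2), 0) = Mul(26, 0) = 0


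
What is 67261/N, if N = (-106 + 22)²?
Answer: 67261/7056 ≈ 9.5325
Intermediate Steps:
N = 7056 (N = (-84)² = 7056)
67261/N = 67261/7056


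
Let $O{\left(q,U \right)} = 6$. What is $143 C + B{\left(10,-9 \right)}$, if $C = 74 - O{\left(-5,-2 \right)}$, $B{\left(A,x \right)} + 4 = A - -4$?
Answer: $9734$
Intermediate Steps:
$B{\left(A,x \right)} = A$ ($B{\left(A,x \right)} = -4 + \left(A - -4\right) = -4 + \left(A + 4\right) = -4 + \left(4 + A\right) = A$)
$C = 68$ ($C = 74 - 6 = 68$)
$143 C + B{\left(10,-9 \right)} = 143 \cdot 68 + 10 = 9724 + 10 = 9734$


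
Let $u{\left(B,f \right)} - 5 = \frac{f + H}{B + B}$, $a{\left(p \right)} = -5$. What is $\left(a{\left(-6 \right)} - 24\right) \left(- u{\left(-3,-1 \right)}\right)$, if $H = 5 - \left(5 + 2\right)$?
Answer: $\frac{319}{2} \approx 159.5$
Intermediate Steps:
$H = -2$ ($H = 5 - 7 = -2$)
$u{\left(B,f \right)} = 5 + \frac{-2 + f}{2 B}$ ($u{\left(B,f \right)} = 5 + \frac{f - 2}{B + B} = 5 + \frac{-2 + f}{2 B}$)
$\left(a{\left(-6 \right)} - 24\right) \left(- u{\left(-3,-1 \right)}\right) = \left(-5 - 24\right) \left(- \frac{-2 - 1 + 10 \left(-3\right)}{2 \left(-3\right)}\right) = - 29 \left(- \frac{\left(-1\right) \left(-2 - 1 - 30\right)}{2 \cdot 3}\right) = - 29 \left(- \frac{\left(-1\right) \left(-33\right)}{2 \cdot 3}\right) = - 29 \left(\left(-1\right) \frac{11}{2}\right) = \left(-29\right) \left(- \frac{11}{2}\right) = \frac{319}{2}$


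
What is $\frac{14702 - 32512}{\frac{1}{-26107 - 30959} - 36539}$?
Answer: $\frac{203269092}{417026915} \approx 0.48742$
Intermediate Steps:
$\frac{14702 - 32512}{\frac{1}{-26107 - 30959} - 36539} = - \frac{17810}{\frac{1}{-57066} - 36539} = - \frac{17810}{- \frac{1}{57066} - 36539} = - \frac{17810}{- \frac{2085134575}{57066}} = \left(-17810\right) \left(- \frac{57066}{2085134575}\right) = \frac{203269092}{417026915}$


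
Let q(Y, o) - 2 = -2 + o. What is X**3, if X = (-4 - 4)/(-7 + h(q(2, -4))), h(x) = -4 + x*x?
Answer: -512/125 ≈ -4.0960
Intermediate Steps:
q(Y, o) = o (q(Y, o) = 2 + (-2 + o) = o)
h(x) = -4 + x**2
X = -8/5 (X = (-4 - 4)/(-7 + (-4 + (-4)**2)) = -8/(-7 + (-4 + 16)) = -8/(-7 + 12) = -8/5 ≈ -1.6000)
X**3 = (-8/5)**3 = -512/125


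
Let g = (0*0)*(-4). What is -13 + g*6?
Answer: -13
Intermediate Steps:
g = 0 (g = 0*(-4) = 0)
-13 + g*6 = -13 + 0*6 = -13 + 0 = -13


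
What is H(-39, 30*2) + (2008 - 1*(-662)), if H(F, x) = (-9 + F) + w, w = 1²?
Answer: 2623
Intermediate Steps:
w = 1
H(F, x) = -8 + F (H(F, x) = (-9 + F) + 1 = -8 + F)
H(-39, 30*2) + (2008 - 1*(-662)) = (-8 - 39) + (2008 - 1*(-662)) = -47 + (2008 + 662) = -47 + 2670 = 2623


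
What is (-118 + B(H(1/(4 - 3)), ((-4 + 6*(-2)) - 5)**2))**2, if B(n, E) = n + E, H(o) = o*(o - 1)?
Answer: 104329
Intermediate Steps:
H(o) = o*(-1 + o)
B(n, E) = E + n
(-118 + B(H(1/(4 - 3)), ((-4 + 6*(-2)) - 5)**2))**2 = (-118 + (((-4 + 6*(-2)) - 5)**2 + (-1 + 1/(4 - 3))/(4 - 3)))**2 = (-118 + (((-4 - 12) - 5)**2 + (-1 + 1/1)/1))**2 = (-118 + ((-16 - 5)**2 + 1*(-1 + 1)))**2 = (-118 + ((-21)**2 + 1*0))**2 = (-118 + (441 + 0))**2 = (-118 + 441)**2 = 323**2 = 104329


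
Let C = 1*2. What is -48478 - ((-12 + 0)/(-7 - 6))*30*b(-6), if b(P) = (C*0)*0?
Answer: -48478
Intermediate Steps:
C = 2
b(P) = 0 (b(P) = (2*0)*0 = 0*0 = 0)
-48478 - ((-12 + 0)/(-7 - 6))*30*b(-6) = -48478 - ((-12 + 0)/(-7 - 6))*30*0 = -48478 - -12/(-13)*30*0 = -48478 - -12*(-1/13)*30*0 = -48478 - (12/13)*30*0 = -48478 - 360*0/13 = -48478 - 1*0 = -48478 + 0 = -48478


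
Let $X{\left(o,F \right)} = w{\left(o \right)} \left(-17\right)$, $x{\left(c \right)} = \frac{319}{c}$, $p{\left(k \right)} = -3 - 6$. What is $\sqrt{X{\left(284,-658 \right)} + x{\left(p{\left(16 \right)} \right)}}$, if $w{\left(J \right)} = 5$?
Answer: $\frac{2 i \sqrt{271}}{3} \approx 10.975 i$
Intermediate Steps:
$p{\left(k \right)} = -9$ ($p{\left(k \right)} = -3 - 6 = -9$)
$X{\left(o,F \right)} = -85$ ($X{\left(o,F \right)} = 5 \left(-17\right) = -85$)
$\sqrt{X{\left(284,-658 \right)} + x{\left(p{\left(16 \right)} \right)}} = \sqrt{-85 + \frac{319}{-9}} = \sqrt{-85 + 319 \left(- \frac{1}{9}\right)} = \sqrt{-85 - \frac{319}{9}} = \sqrt{- \frac{1084}{9}} = \frac{2 i \sqrt{271}}{3}$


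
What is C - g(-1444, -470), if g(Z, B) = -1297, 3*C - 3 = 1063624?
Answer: 1067518/3 ≈ 3.5584e+5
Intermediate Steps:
C = 1063627/3 (C = 1 + (⅓)*1063624 = 1 + 1063624/3 = 1063627/3 ≈ 3.5454e+5)
C - g(-1444, -470) = 1063627/3 - 1*(-1297) = 1063627/3 + 1297 = 1067518/3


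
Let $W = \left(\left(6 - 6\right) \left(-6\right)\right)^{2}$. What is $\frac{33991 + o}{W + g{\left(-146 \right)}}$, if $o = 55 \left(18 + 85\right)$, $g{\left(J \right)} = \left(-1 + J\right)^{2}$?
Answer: $\frac{39656}{21609} \approx 1.8352$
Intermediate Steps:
$o = 5665$ ($o = 55 \cdot 103 = 5665$)
$W = 0$ ($W = \left(0 \left(-6\right)\right)^{2} = 0^{2} = 0$)
$\frac{33991 + o}{W + g{\left(-146 \right)}} = \frac{33991 + 5665}{0 + \left(-1 - 146\right)^{2}} = \frac{39656}{0 + \left(-147\right)^{2}} = \frac{39656}{0 + 21609} = \frac{39656}{21609}$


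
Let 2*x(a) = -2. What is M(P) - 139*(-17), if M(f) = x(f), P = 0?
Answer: 2362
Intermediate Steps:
x(a) = -1 (x(a) = (½)*(-2) = -1)
M(f) = -1
M(P) - 139*(-17) = -1 - 139*(-17) = -1 + 2363 = 2362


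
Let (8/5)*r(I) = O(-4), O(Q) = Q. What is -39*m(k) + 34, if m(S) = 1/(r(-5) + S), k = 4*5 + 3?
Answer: 1316/41 ≈ 32.098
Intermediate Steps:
r(I) = -5/2 (r(I) = (5/8)*(-4) = -5/2)
k = 23 (k = 20 + 3 = 23)
m(S) = 1/(-5/2 + S)
-39*m(k) + 34 = -78/(-5 + 2*23) + 34 = -78/(-5 + 46) + 34 = -78/41 + 34 = 1316/41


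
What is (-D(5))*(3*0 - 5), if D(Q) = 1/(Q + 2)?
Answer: 5/7 ≈ 0.71429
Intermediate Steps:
D(Q) = 1/(2 + Q)
(-D(5))*(3*0 - 5) = (-1/(2 + 5))*(3*0 - 5) = (-1/7)*(0 - 5) = -1*⅐*(-5) = -⅐*(-5) = 5/7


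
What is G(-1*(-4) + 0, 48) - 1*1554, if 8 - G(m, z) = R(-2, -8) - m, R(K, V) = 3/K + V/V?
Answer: -3083/2 ≈ -1541.5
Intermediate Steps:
R(K, V) = 1 + 3/K (R(K, V) = 3/K + 1 = 1 + 3/K)
G(m, z) = 17/2 + m (G(m, z) = 8 - ((3 - 2)/(-2) - m) = 8 - (-½*1 - m) = 8 - (-½ - m) = 8 + (½ + m) = 17/2 + m)
G(-1*(-4) + 0, 48) - 1*1554 = (17/2 + (-1*(-4) + 0)) - 1*1554 = (17/2 + (4 + 0)) - 1554 = (17/2 + 4) - 1554 = 25/2 - 1554 = -3083/2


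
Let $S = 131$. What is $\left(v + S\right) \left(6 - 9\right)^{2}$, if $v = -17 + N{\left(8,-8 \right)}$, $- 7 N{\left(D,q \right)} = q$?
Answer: $\frac{7254}{7} \approx 1036.3$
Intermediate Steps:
$N{\left(D,q \right)} = - \frac{q}{7}$
$v = - \frac{111}{7}$ ($v = -17 - - \frac{8}{7} = -17 + \frac{8}{7} = - \frac{111}{7} \approx -15.857$)
$\left(v + S\right) \left(6 - 9\right)^{2} = \left(- \frac{111}{7} + 131\right) \left(6 - 9\right)^{2} = \frac{806 \left(6 - 9\right)^{2}}{7} = \frac{806 \left(-3\right)^{2}}{7} = \frac{806}{7} \cdot 9 = \frac{7254}{7}$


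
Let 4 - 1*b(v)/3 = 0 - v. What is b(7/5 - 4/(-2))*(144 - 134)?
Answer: 222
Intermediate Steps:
b(v) = 12 + 3*v (b(v) = 12 - 3*(0 - v) = 12 - (-3)*v = 12 + 3*v)
b(7/5 - 4/(-2))*(144 - 134) = (12 + 3*(7/5 - 4/(-2)))*(144 - 134) = (12 + 3*(7*(⅕) - 4*(-½)))*10 = (12 + 3*(7/5 + 2))*10 = (12 + 3*(17/5))*10 = (12 + 51/5)*10 = (111/5)*10 = 222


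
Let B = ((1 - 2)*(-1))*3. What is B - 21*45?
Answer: -942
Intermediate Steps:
B = 3 (B = -1*(-1)*3 = 1*3 = 3)
B - 21*45 = 3 - 21*45 = 3 - 945 = -942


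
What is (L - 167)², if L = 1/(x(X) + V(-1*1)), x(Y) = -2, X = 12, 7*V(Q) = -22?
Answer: 36228361/1296 ≈ 27954.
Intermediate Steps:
V(Q) = -22/7 (V(Q) = (⅐)*(-22) = -22/7)
L = -7/36 (L = 1/(-2 - 22/7) = 1/(-36/7) = -7/36 ≈ -0.19444)
(L - 167)² = (-7/36 - 167)² = (-6019/36)² = 36228361/1296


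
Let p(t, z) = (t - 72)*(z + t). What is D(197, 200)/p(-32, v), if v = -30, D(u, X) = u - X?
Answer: -3/6448 ≈ -0.00046526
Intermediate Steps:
p(t, z) = (-72 + t)*(t + z)
D(197, 200)/p(-32, v) = (197 - 1*200)/((-32)**2 - 72*(-32) - 72*(-30) - 32*(-30)) = (197 - 200)/(1024 + 2304 + 2160 + 960) = -3/6448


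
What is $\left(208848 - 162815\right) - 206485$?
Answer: $-160452$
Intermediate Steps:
$\left(208848 - 162815\right) - 206485 = 46033 - 206485 = -160452$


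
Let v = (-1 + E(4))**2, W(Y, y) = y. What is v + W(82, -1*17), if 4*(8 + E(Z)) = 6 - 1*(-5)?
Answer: 353/16 ≈ 22.063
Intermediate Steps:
E(Z) = -21/4 (E(Z) = -8 + (6 - 1*(-5))/4 = -8 + (6 + 5)/4 = -8 + (1/4)*11 = -8 + 11/4 = -21/4)
v = 625/16 (v = (-1 - 21/4)**2 = (-25/4)**2 = 625/16 ≈ 39.063)
v + W(82, -1*17) = 625/16 - 1*17 = 625/16 - 17 = 353/16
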